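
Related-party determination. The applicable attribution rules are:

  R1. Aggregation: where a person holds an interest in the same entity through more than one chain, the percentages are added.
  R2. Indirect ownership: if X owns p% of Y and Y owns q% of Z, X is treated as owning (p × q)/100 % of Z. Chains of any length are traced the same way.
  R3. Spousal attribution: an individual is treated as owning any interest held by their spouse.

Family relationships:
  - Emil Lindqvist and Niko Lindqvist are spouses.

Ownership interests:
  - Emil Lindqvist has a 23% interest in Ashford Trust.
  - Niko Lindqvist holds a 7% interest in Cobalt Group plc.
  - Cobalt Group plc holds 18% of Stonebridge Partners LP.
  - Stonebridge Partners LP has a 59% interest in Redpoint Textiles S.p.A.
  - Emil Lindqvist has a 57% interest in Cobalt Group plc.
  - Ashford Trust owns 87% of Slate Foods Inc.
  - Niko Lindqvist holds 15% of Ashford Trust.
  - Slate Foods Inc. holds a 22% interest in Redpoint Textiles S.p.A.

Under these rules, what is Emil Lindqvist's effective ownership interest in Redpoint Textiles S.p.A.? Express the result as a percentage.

By spousal attribution (R3), Emil Lindqvist is treated as also owning Niko Lindqvist's interest in Cobalt Group plc, giving 57% + 7% = 64%.
By spousal attribution (R3), Emil Lindqvist is treated as also owning Niko Lindqvist's interest in Ashford Trust, giving 23% + 15% = 38%.
Chain via Cobalt Group plc → Stonebridge Partners LP (R2): 64% × 18% × 59% = 6.7968% of Redpoint Textiles S.p.A.
Chain via Ashford Trust → Slate Foods Inc. (R2): 38% × 87% × 22% = 7.2732% of Redpoint Textiles S.p.A.
Aggregating (R1): 6.7968% + 7.2732% = 14.07%.

14.07%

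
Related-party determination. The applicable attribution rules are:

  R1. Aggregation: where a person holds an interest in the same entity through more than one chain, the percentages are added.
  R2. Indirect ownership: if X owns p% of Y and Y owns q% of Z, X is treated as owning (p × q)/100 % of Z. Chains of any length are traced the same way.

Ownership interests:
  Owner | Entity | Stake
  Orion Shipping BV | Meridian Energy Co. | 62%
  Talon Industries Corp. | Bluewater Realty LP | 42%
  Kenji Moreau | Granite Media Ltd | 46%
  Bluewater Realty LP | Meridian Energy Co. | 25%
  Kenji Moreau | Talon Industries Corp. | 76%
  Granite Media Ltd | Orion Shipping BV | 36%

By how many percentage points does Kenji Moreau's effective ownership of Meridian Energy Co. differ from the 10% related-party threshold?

Chain via Talon Industries Corp. → Bluewater Realty LP (R2): 76% × 42% × 25% = 7.98% of Meridian Energy Co.
Chain via Granite Media Ltd → Orion Shipping BV (R2): 46% × 36% × 62% = 10.2672% of Meridian Energy Co.
Aggregating (R1): 7.98% + 10.2672% = 18.2472%.
18.2472% exceeds the 10% threshold by 8.2472 percentage points.

8.2472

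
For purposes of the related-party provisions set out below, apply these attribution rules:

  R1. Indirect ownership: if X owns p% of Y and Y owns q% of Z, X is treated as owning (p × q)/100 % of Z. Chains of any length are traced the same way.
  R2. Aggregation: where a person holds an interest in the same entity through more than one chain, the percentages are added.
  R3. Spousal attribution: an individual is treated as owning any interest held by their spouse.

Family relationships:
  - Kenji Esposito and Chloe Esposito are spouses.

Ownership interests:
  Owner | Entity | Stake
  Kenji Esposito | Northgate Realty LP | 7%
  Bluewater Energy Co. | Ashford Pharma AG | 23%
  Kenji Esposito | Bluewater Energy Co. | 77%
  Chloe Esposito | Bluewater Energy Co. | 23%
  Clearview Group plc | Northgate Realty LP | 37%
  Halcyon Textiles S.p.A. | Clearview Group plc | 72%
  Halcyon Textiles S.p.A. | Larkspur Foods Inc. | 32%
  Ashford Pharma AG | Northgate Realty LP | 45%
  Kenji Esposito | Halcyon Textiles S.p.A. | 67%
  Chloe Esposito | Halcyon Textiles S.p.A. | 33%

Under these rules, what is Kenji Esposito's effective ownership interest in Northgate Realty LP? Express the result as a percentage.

43.99%

By spousal attribution (R3), Kenji Esposito is treated as also owning Chloe Esposito's interest in Halcyon Textiles S.p.A, giving 67% + 33% = 100%.
By spousal attribution (R3), Kenji Esposito is treated as also owning Chloe Esposito's interest in Bluewater Energy Co, giving 77% + 23% = 100%.
Chain via Halcyon Textiles S.p.A. → Clearview Group plc (R1): 100% × 72% × 37% = 26.64% of Northgate Realty LP.
Chain via Bluewater Energy Co. → Ashford Pharma AG (R1): 100% × 23% × 45% = 10.35% of Northgate Realty LP.
Direct interest in Northgate Realty LP: 7%.
Aggregating (R2): 26.64% + 10.35% + 7% = 43.99%.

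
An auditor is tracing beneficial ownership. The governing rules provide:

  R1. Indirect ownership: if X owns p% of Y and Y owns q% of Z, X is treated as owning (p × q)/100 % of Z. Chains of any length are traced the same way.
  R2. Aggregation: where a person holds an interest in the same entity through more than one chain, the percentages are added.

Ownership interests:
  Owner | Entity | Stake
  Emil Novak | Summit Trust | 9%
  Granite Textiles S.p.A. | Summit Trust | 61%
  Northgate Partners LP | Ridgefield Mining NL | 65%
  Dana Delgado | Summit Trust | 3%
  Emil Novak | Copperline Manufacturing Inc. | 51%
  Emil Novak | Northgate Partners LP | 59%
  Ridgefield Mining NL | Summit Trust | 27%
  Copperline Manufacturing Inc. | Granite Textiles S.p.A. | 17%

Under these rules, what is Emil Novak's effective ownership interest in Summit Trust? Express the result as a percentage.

Chain via Northgate Partners LP → Ridgefield Mining NL (R1): 59% × 65% × 27% = 10.3545% of Summit Trust.
Chain via Copperline Manufacturing Inc. → Granite Textiles S.p.A. (R1): 51% × 17% × 61% = 5.2887% of Summit Trust.
Direct interest in Summit Trust: 9%.
Aggregating (R2): 10.3545% + 5.2887% + 9% = 24.6432%.

24.6432%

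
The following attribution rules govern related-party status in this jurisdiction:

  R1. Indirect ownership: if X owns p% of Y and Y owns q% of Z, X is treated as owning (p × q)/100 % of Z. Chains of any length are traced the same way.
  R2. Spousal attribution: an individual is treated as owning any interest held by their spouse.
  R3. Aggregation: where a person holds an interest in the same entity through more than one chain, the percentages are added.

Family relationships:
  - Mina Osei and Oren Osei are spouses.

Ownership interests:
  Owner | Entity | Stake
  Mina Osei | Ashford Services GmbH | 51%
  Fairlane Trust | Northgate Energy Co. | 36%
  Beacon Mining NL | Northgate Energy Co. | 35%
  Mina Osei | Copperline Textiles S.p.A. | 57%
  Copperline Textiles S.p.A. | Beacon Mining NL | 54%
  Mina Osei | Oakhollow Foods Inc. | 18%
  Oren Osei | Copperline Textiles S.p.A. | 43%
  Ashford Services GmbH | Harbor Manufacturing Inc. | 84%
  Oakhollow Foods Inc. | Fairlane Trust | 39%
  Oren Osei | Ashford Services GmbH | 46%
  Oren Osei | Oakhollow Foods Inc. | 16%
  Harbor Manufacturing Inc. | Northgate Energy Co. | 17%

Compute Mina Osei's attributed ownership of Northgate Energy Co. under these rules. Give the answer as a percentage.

37.5252%

By spousal attribution (R2), Mina Osei is treated as also owning Oren Osei's interest in Copperline Textiles S.p.A, giving 57% + 43% = 100%.
By spousal attribution (R2), Mina Osei is treated as also owning Oren Osei's interest in Oakhollow Foods Inc, giving 18% + 16% = 34%.
By spousal attribution (R2), Mina Osei is treated as also owning Oren Osei's interest in Ashford Services GmbH, giving 51% + 46% = 97%.
Chain via Copperline Textiles S.p.A. → Beacon Mining NL (R1): 100% × 54% × 35% = 18.9% of Northgate Energy Co.
Chain via Oakhollow Foods Inc. → Fairlane Trust (R1): 34% × 39% × 36% = 4.7736% of Northgate Energy Co.
Chain via Ashford Services GmbH → Harbor Manufacturing Inc. (R1): 97% × 84% × 17% = 13.8516% of Northgate Energy Co.
Aggregating (R3): 18.9% + 4.7736% + 13.8516% = 37.5252%.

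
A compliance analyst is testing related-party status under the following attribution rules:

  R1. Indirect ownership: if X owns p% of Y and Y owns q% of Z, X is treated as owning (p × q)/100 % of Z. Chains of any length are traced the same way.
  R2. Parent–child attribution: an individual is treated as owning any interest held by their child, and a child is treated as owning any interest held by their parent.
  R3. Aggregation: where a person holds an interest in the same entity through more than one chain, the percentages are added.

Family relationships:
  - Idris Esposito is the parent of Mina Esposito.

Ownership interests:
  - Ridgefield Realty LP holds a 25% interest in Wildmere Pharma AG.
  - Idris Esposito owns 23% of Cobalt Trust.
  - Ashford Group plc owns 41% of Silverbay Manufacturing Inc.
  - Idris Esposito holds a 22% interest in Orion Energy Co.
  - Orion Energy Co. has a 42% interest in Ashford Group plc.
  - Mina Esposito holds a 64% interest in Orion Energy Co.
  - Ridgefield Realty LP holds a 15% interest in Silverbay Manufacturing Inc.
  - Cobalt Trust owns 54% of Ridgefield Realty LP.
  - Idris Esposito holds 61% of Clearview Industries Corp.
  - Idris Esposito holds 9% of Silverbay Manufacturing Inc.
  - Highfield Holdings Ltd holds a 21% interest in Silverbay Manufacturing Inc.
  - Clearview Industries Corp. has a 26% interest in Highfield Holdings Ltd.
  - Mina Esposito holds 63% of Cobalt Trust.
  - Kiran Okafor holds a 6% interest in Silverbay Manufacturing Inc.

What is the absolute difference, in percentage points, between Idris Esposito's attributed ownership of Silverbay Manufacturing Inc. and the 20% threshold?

14.1058

By parent–child attribution (R2), Idris Esposito is treated as also owning Mina Esposito's interest in Cobalt Trust, giving 23% + 63% = 86%.
By parent–child attribution (R2), Idris Esposito is treated as also owning Mina Esposito's interest in Orion Energy Co, giving 22% + 64% = 86%.
Chain via Cobalt Trust → Ridgefield Realty LP (R1): 86% × 54% × 15% = 6.966% of Silverbay Manufacturing Inc.
Chain via Orion Energy Co. → Ashford Group plc (R1): 86% × 42% × 41% = 14.8092% of Silverbay Manufacturing Inc.
Chain via Clearview Industries Corp. → Highfield Holdings Ltd (R1): 61% × 26% × 21% = 3.3306% of Silverbay Manufacturing Inc.
Direct interest in Silverbay Manufacturing Inc: 9%.
Aggregating (R3): 6.966% + 14.8092% + 3.3306% + 9% = 34.1058%.
34.1058% exceeds the 20% threshold by 14.1058 percentage points.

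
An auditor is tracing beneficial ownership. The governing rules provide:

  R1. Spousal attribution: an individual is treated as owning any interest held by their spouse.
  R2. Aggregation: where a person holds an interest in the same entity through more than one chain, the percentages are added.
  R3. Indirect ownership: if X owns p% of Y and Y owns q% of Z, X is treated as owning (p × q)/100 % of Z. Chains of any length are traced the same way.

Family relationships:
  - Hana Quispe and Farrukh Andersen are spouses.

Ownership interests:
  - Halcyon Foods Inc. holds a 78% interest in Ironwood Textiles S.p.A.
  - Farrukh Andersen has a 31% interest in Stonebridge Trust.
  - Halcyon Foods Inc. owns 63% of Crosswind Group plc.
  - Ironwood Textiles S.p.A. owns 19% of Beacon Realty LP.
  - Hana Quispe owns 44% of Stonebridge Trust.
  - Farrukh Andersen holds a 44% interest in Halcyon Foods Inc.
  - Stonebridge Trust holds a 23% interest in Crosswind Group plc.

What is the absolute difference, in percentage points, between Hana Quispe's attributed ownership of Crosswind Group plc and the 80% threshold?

35.03

By spousal attribution (R1), Hana Quispe is treated as also owning Farrukh Andersen's interest in Stonebridge Trust, giving 44% + 31% = 75%.
By spousal attribution (R1), Hana Quispe is treated as owning Farrukh Andersen's 44% interest in Halcyon Foods Inc.
Chain via Stonebridge Trust (R3): 75% × 23% = 17.25% of Crosswind Group plc.
Chain via Halcyon Foods Inc. (R3): 44% × 63% = 27.72% of Crosswind Group plc.
Aggregating (R2): 17.25% + 27.72% = 44.97%.
44.97% falls short of the 80% threshold by 35.03 percentage points.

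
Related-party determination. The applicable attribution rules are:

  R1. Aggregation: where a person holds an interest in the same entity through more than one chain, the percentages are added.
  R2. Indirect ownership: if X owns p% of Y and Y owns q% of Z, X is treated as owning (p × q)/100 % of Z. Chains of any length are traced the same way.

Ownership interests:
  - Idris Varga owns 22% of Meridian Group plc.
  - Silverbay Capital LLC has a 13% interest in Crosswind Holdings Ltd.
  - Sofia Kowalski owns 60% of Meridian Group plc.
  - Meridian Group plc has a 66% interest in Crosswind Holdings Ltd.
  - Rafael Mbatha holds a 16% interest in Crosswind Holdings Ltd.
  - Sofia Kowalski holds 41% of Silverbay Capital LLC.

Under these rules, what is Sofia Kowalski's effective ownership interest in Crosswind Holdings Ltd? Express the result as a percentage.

Chain via Meridian Group plc (R2): 60% × 66% = 39.6% of Crosswind Holdings Ltd.
Chain via Silverbay Capital LLC (R2): 41% × 13% = 5.33% of Crosswind Holdings Ltd.
Aggregating (R1): 39.6% + 5.33% = 44.93%.

44.93%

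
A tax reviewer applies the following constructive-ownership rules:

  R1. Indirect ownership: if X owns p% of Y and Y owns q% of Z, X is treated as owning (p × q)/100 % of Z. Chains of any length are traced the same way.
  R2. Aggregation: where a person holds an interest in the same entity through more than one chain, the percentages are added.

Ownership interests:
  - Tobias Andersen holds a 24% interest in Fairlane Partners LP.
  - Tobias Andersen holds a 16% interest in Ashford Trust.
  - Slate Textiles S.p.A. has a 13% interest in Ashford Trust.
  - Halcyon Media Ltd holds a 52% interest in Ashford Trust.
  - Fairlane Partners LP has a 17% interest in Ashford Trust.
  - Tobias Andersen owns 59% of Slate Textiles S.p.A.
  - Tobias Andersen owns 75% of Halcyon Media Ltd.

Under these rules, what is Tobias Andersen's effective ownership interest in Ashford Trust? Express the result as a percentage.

Chain via Fairlane Partners LP (R1): 24% × 17% = 4.08% of Ashford Trust.
Chain via Halcyon Media Ltd (R1): 75% × 52% = 39% of Ashford Trust.
Chain via Slate Textiles S.p.A. (R1): 59% × 13% = 7.67% of Ashford Trust.
Direct interest in Ashford Trust: 16%.
Aggregating (R2): 4.08% + 39% + 7.67% + 16% = 66.75%.

66.75%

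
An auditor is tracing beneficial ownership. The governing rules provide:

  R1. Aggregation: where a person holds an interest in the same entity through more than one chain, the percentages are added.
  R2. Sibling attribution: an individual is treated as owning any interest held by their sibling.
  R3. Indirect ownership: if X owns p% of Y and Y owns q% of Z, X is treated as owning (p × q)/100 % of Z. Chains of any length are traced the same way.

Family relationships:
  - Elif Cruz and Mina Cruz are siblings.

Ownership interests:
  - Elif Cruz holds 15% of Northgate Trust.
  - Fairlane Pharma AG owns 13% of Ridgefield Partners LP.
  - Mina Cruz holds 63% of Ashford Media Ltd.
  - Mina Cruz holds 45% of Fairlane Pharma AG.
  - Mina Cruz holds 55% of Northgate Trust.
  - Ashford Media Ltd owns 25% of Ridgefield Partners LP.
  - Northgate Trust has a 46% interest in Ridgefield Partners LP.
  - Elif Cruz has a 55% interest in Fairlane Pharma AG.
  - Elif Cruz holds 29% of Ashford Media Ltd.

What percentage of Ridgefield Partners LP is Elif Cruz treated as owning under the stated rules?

By sibling attribution (R2), Elif Cruz is treated as also owning Mina Cruz's interest in Northgate Trust, giving 15% + 55% = 70%.
By sibling attribution (R2), Elif Cruz is treated as also owning Mina Cruz's interest in Fairlane Pharma AG, giving 55% + 45% = 100%.
By sibling attribution (R2), Elif Cruz is treated as also owning Mina Cruz's interest in Ashford Media Ltd, giving 29% + 63% = 92%.
Chain via Northgate Trust (R3): 70% × 46% = 32.2% of Ridgefield Partners LP.
Chain via Fairlane Pharma AG (R3): 100% × 13% = 13% of Ridgefield Partners LP.
Chain via Ashford Media Ltd (R3): 92% × 25% = 23% of Ridgefield Partners LP.
Aggregating (R1): 32.2% + 13% + 23% = 68.2%.

68.2%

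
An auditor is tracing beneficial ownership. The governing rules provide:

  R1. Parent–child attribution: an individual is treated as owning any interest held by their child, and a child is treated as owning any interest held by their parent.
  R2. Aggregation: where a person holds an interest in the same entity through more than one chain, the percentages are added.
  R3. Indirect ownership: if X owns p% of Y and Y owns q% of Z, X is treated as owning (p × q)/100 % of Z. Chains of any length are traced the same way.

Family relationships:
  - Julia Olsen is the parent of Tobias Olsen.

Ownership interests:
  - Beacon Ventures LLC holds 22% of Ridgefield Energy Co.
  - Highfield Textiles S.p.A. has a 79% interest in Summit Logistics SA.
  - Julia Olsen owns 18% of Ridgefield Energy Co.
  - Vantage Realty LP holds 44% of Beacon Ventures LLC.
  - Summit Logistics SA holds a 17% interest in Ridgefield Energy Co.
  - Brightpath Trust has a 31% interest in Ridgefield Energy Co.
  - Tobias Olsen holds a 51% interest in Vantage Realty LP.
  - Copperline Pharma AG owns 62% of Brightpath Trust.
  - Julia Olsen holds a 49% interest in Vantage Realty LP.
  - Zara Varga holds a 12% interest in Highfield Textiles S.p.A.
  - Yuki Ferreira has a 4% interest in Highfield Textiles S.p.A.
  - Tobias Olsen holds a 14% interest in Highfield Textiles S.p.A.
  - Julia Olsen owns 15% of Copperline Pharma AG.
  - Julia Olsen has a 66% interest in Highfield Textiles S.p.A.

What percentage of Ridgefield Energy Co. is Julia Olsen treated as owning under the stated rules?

By parent–child attribution (R1), Julia Olsen is treated as also owning Tobias Olsen's interest in Highfield Textiles S.p.A, giving 66% + 14% = 80%.
By parent–child attribution (R1), Julia Olsen is treated as also owning Tobias Olsen's interest in Vantage Realty LP, giving 49% + 51% = 100%.
Chain via Copperline Pharma AG → Brightpath Trust (R3): 15% × 62% × 31% = 2.883% of Ridgefield Energy Co.
Chain via Highfield Textiles S.p.A. → Summit Logistics SA (R3): 80% × 79% × 17% = 10.744% of Ridgefield Energy Co.
Chain via Vantage Realty LP → Beacon Ventures LLC (R3): 100% × 44% × 22% = 9.68% of Ridgefield Energy Co.
Direct interest in Ridgefield Energy Co: 18%.
Aggregating (R2): 2.883% + 10.744% + 9.68% + 18% = 41.307%.

41.307%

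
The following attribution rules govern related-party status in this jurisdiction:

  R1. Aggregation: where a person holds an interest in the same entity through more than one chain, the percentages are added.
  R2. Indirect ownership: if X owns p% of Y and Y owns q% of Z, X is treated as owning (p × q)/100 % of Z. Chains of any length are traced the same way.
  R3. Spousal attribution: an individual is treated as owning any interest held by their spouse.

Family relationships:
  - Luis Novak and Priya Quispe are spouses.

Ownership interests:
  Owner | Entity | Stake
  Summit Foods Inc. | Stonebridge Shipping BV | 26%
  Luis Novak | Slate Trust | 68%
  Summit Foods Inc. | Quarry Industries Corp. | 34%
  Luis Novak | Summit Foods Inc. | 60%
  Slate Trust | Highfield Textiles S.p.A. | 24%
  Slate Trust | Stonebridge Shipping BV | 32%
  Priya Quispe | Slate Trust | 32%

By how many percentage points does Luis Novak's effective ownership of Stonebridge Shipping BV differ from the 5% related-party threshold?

42.6

By spousal attribution (R3), Luis Novak is treated as also owning Priya Quispe's interest in Slate Trust, giving 68% + 32% = 100%.
Chain via Summit Foods Inc. (R2): 60% × 26% = 15.6% of Stonebridge Shipping BV.
Chain via Slate Trust (R2): 100% × 32% = 32% of Stonebridge Shipping BV.
Aggregating (R1): 15.6% + 32% = 47.6%.
47.6% exceeds the 5% threshold by 42.6 percentage points.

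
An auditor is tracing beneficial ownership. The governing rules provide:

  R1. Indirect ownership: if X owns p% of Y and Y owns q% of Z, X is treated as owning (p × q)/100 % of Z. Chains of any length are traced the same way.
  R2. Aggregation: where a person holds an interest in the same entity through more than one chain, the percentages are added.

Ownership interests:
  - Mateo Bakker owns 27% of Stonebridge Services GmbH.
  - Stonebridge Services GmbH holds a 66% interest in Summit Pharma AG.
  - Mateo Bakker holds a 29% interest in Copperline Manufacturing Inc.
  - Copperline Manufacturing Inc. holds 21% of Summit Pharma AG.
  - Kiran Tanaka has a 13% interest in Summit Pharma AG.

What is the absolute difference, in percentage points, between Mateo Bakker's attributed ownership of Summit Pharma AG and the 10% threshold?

Chain via Copperline Manufacturing Inc. (R1): 29% × 21% = 6.09% of Summit Pharma AG.
Chain via Stonebridge Services GmbH (R1): 27% × 66% = 17.82% of Summit Pharma AG.
Aggregating (R2): 6.09% + 17.82% = 23.91%.
23.91% exceeds the 10% threshold by 13.91 percentage points.

13.91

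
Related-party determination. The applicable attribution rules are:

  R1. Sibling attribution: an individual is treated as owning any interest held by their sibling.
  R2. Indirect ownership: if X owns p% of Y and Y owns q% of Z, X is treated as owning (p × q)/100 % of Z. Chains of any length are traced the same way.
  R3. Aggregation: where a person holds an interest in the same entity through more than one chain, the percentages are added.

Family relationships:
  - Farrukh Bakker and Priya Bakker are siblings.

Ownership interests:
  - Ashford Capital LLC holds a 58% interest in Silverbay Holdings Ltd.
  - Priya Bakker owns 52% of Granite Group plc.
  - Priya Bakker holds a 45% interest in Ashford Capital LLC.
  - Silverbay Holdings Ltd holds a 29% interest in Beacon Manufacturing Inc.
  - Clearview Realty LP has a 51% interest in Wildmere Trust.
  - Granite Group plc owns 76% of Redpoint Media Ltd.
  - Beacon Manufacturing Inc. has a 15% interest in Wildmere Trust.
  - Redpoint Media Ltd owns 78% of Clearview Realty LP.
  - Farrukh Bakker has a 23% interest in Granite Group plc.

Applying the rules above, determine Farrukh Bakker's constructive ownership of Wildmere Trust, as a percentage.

By sibling attribution (R1), Farrukh Bakker is treated as also owning Priya Bakker's interest in Granite Group plc, giving 23% + 52% = 75%.
By sibling attribution (R1), Farrukh Bakker is treated as owning Priya Bakker's 45% interest in Ashford Capital LLC.
Chain via Granite Group plc → Redpoint Media Ltd → Clearview Realty LP (R2): 75% × 76% × 78% × 51% = 22.6746% of Wildmere Trust.
Chain via Ashford Capital LLC → Silverbay Holdings Ltd → Beacon Manufacturing Inc. (R2): 45% × 58% × 29% × 15% = 1.13535% of Wildmere Trust.
Aggregating (R3): 22.6746% + 1.13535% = 23.80995%.

23.80995%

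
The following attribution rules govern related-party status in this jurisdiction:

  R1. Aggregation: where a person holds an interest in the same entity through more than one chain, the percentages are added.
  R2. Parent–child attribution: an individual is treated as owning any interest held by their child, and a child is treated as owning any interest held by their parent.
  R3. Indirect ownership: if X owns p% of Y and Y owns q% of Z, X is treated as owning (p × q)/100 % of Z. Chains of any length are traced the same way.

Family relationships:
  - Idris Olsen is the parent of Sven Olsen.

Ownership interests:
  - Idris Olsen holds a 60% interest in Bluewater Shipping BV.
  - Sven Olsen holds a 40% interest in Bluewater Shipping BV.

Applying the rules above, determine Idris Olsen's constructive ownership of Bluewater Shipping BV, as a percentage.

By parent–child attribution (R2), Idris Olsen is treated as also owning Sven Olsen's interest in Bluewater Shipping BV, giving 60% + 40% = 100%.
Direct interest in Bluewater Shipping BV: 100%.

100%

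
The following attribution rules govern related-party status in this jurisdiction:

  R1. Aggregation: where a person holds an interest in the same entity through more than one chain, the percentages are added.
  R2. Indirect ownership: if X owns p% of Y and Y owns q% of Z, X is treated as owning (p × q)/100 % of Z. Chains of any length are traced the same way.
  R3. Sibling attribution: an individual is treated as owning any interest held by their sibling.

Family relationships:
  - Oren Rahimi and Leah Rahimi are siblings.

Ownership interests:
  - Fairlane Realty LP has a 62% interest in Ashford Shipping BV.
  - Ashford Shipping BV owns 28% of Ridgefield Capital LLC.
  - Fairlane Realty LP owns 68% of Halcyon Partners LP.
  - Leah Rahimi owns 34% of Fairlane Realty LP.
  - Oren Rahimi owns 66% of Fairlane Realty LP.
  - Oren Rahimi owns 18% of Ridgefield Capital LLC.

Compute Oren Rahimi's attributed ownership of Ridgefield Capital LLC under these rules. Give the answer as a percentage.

By sibling attribution (R3), Oren Rahimi is treated as also owning Leah Rahimi's interest in Fairlane Realty LP, giving 66% + 34% = 100%.
Chain via Fairlane Realty LP → Ashford Shipping BV (R2): 100% × 62% × 28% = 17.36% of Ridgefield Capital LLC.
Direct interest in Ridgefield Capital LLC: 18%.
Aggregating (R1): 17.36% + 18% = 35.36%.

35.36%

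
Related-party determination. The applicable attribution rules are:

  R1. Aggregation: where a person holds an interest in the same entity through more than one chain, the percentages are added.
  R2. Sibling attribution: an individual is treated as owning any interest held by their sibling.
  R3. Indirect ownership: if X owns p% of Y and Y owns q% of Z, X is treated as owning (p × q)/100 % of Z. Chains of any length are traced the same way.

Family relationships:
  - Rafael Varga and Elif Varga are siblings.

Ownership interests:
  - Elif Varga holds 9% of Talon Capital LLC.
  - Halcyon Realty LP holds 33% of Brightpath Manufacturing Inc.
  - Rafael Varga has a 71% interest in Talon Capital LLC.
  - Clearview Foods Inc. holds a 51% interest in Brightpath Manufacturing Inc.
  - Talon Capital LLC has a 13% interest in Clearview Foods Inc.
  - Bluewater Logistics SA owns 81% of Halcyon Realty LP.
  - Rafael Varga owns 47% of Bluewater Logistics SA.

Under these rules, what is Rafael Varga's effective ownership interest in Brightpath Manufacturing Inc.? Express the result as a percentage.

By sibling attribution (R2), Rafael Varga is treated as also owning Elif Varga's interest in Talon Capital LLC, giving 71% + 9% = 80%.
Chain via Talon Capital LLC → Clearview Foods Inc. (R3): 80% × 13% × 51% = 5.304% of Brightpath Manufacturing Inc.
Chain via Bluewater Logistics SA → Halcyon Realty LP (R3): 47% × 81% × 33% = 12.5631% of Brightpath Manufacturing Inc.
Aggregating (R1): 5.304% + 12.5631% = 17.8671%.

17.8671%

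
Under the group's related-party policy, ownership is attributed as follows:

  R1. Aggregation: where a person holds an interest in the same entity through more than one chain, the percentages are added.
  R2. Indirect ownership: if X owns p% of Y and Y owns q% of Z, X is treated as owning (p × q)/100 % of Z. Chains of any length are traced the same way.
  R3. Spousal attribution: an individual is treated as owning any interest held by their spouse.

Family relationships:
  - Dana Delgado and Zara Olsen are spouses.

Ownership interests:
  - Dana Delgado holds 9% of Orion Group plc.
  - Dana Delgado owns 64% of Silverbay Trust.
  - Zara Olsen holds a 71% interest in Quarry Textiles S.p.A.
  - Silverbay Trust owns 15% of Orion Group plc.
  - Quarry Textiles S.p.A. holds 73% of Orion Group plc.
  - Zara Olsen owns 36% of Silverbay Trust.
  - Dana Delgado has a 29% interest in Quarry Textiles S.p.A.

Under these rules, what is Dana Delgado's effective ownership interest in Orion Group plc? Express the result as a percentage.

97%

By spousal attribution (R3), Dana Delgado is treated as also owning Zara Olsen's interest in Quarry Textiles S.p.A, giving 29% + 71% = 100%.
By spousal attribution (R3), Dana Delgado is treated as also owning Zara Olsen's interest in Silverbay Trust, giving 64% + 36% = 100%.
Chain via Quarry Textiles S.p.A. (R2): 100% × 73% = 73% of Orion Group plc.
Chain via Silverbay Trust (R2): 100% × 15% = 15% of Orion Group plc.
Direct interest in Orion Group plc: 9%.
Aggregating (R1): 73% + 15% + 9% = 97%.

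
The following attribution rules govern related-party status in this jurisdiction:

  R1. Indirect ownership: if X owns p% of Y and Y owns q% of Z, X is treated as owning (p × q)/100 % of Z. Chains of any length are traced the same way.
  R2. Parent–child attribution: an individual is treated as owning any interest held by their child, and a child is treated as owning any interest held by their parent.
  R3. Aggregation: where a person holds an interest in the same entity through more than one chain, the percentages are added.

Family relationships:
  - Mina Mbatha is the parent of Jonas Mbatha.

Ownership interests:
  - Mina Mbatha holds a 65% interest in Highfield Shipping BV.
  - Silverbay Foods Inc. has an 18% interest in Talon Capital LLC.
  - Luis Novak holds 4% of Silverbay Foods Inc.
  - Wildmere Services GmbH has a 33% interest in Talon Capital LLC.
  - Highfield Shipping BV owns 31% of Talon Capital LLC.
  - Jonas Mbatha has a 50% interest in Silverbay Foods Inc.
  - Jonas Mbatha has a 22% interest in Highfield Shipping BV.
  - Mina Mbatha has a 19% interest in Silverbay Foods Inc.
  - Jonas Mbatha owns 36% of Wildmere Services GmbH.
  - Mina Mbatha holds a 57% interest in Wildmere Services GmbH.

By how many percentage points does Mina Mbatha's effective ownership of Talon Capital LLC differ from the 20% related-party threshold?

By parent–child attribution (R2), Mina Mbatha is treated as also owning Jonas Mbatha's interest in Wildmere Services GmbH, giving 57% + 36% = 93%.
By parent–child attribution (R2), Mina Mbatha is treated as also owning Jonas Mbatha's interest in Silverbay Foods Inc, giving 19% + 50% = 69%.
By parent–child attribution (R2), Mina Mbatha is treated as also owning Jonas Mbatha's interest in Highfield Shipping BV, giving 65% + 22% = 87%.
Chain via Wildmere Services GmbH (R1): 93% × 33% = 30.69% of Talon Capital LLC.
Chain via Silverbay Foods Inc. (R1): 69% × 18% = 12.42% of Talon Capital LLC.
Chain via Highfield Shipping BV (R1): 87% × 31% = 26.97% of Talon Capital LLC.
Aggregating (R3): 30.69% + 12.42% + 26.97% = 70.08%.
70.08% exceeds the 20% threshold by 50.08 percentage points.

50.08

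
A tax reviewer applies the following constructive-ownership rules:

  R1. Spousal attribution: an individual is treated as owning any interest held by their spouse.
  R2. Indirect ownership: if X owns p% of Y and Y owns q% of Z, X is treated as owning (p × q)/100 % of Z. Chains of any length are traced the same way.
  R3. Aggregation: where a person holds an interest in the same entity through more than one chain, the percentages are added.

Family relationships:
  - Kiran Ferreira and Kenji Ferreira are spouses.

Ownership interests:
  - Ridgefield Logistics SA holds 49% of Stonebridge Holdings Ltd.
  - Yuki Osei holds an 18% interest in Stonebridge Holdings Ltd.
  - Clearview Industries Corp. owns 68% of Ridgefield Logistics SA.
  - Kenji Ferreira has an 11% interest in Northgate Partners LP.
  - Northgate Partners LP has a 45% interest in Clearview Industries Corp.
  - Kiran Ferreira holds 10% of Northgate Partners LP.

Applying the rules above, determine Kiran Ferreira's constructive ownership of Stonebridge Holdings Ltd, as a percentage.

By spousal attribution (R1), Kiran Ferreira is treated as also owning Kenji Ferreira's interest in Northgate Partners LP, giving 10% + 11% = 21%.
Chain via Northgate Partners LP → Clearview Industries Corp. → Ridgefield Logistics SA (R2): 21% × 45% × 68% × 49% = 3.14874% of Stonebridge Holdings Ltd.

3.14874%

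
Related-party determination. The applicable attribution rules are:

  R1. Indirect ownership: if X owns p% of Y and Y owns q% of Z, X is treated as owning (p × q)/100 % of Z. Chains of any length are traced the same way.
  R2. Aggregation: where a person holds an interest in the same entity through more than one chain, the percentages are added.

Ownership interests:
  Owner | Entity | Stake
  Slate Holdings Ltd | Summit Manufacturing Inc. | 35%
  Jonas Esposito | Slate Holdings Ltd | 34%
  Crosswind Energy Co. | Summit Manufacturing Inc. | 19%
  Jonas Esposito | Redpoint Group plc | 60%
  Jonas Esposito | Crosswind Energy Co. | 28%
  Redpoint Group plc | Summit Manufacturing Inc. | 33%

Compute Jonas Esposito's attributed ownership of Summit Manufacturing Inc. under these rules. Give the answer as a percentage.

Chain via Crosswind Energy Co. (R1): 28% × 19% = 5.32% of Summit Manufacturing Inc.
Chain via Slate Holdings Ltd (R1): 34% × 35% = 11.9% of Summit Manufacturing Inc.
Chain via Redpoint Group plc (R1): 60% × 33% = 19.8% of Summit Manufacturing Inc.
Aggregating (R2): 5.32% + 11.9% + 19.8% = 37.02%.

37.02%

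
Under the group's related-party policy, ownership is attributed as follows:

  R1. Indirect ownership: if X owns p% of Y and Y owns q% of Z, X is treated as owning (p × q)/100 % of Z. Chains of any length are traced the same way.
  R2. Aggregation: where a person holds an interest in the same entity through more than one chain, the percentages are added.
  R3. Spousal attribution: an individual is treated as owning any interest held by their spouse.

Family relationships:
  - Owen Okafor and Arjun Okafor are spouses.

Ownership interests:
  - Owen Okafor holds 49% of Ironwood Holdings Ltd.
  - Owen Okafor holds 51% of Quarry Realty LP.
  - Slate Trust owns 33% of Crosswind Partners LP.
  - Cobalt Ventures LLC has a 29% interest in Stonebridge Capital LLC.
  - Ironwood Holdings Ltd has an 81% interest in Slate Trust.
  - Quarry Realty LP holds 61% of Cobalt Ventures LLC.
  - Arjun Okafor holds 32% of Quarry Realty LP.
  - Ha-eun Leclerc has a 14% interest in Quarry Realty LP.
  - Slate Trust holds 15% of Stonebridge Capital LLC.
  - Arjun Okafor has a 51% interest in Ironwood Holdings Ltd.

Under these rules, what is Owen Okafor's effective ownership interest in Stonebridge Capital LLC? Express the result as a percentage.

By spousal attribution (R3), Owen Okafor is treated as also owning Arjun Okafor's interest in Ironwood Holdings Ltd, giving 49% + 51% = 100%.
By spousal attribution (R3), Owen Okafor is treated as also owning Arjun Okafor's interest in Quarry Realty LP, giving 51% + 32% = 83%.
Chain via Ironwood Holdings Ltd → Slate Trust (R1): 100% × 81% × 15% = 12.15% of Stonebridge Capital LLC.
Chain via Quarry Realty LP → Cobalt Ventures LLC (R1): 83% × 61% × 29% = 14.6827% of Stonebridge Capital LLC.
Aggregating (R2): 12.15% + 14.6827% = 26.8327%.

26.8327%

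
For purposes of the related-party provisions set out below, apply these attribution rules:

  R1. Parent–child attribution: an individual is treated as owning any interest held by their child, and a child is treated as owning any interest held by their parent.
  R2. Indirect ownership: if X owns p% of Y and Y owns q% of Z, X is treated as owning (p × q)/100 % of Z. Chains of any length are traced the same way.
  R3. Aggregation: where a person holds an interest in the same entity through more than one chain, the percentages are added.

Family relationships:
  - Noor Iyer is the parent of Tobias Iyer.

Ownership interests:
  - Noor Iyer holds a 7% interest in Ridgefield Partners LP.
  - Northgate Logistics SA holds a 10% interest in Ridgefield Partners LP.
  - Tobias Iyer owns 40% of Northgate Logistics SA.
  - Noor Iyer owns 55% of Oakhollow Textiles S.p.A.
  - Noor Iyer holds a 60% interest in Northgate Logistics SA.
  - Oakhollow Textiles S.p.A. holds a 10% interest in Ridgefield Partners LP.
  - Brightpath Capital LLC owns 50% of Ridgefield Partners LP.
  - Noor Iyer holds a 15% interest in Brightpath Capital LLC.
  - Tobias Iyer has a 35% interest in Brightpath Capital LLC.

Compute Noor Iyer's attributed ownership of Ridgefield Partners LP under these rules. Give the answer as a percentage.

47.5%

By parent–child attribution (R1), Noor Iyer is treated as also owning Tobias Iyer's interest in Brightpath Capital LLC, giving 15% + 35% = 50%.
By parent–child attribution (R1), Noor Iyer is treated as also owning Tobias Iyer's interest in Northgate Logistics SA, giving 60% + 40% = 100%.
Chain via Brightpath Capital LLC (R2): 50% × 50% = 25% of Ridgefield Partners LP.
Chain via Oakhollow Textiles S.p.A. (R2): 55% × 10% = 5.5% of Ridgefield Partners LP.
Chain via Northgate Logistics SA (R2): 100% × 10% = 10% of Ridgefield Partners LP.
Direct interest in Ridgefield Partners LP: 7%.
Aggregating (R3): 25% + 5.5% + 10% + 7% = 47.5%.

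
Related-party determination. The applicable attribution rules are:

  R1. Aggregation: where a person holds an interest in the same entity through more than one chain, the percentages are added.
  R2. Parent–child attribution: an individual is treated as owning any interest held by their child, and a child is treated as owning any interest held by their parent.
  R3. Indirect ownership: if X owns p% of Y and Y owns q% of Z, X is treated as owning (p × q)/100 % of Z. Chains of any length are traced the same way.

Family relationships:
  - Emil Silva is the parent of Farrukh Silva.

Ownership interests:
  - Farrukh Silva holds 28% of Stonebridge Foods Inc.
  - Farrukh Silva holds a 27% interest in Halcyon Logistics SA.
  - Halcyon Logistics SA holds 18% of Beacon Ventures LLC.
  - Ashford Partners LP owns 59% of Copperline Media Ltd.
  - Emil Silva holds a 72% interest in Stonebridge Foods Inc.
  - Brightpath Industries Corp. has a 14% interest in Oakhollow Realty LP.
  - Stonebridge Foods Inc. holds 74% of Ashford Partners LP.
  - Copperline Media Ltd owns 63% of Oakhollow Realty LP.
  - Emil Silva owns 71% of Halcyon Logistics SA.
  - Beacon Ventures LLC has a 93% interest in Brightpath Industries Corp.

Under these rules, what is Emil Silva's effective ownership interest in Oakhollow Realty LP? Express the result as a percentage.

By parent–child attribution (R2), Emil Silva is treated as also owning Farrukh Silva's interest in Halcyon Logistics SA, giving 71% + 27% = 98%.
By parent–child attribution (R2), Emil Silva is treated as also owning Farrukh Silva's interest in Stonebridge Foods Inc, giving 72% + 28% = 100%.
Chain via Halcyon Logistics SA → Beacon Ventures LLC → Brightpath Industries Corp. (R3): 98% × 18% × 93% × 14% = 2.296728% of Oakhollow Realty LP.
Chain via Stonebridge Foods Inc. → Ashford Partners LP → Copperline Media Ltd (R3): 100% × 74% × 59% × 63% = 27.5058% of Oakhollow Realty LP.
Aggregating (R1): 2.296728% + 27.5058% = 29.802528%.

29.802528%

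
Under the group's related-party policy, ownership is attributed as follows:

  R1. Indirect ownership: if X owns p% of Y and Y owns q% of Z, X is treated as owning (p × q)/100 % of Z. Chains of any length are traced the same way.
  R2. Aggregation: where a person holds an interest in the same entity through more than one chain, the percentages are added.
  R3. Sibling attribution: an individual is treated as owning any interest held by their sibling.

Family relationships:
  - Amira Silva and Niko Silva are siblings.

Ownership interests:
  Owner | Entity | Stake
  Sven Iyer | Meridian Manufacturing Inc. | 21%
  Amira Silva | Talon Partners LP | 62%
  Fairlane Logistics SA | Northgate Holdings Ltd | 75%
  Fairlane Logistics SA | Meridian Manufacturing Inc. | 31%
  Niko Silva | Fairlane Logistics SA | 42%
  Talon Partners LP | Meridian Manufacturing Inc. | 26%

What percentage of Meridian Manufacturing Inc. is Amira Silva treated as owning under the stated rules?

By sibling attribution (R3), Amira Silva is treated as owning Niko Silva's 42% interest in Fairlane Logistics SA.
Chain via Talon Partners LP (R1): 62% × 26% = 16.12% of Meridian Manufacturing Inc.
Chain via Fairlane Logistics SA (R1): 42% × 31% = 13.02% of Meridian Manufacturing Inc.
Aggregating (R2): 16.12% + 13.02% = 29.14%.

29.14%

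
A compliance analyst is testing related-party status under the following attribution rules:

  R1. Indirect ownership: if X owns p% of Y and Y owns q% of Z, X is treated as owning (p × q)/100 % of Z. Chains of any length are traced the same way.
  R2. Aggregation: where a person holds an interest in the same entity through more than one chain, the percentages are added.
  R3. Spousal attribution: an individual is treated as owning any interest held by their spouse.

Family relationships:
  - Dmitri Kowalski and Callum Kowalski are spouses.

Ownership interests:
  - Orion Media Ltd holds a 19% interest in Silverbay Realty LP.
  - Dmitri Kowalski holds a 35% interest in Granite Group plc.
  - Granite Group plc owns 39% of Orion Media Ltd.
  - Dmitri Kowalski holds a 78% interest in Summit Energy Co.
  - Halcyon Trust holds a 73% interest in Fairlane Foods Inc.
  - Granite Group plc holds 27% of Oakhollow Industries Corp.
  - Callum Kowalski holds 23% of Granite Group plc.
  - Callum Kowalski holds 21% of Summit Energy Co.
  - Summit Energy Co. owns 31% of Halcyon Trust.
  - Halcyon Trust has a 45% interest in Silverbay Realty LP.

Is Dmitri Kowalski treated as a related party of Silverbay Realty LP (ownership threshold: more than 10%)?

By spousal attribution (R3), Dmitri Kowalski is treated as also owning Callum Kowalski's interest in Summit Energy Co, giving 78% + 21% = 99%.
By spousal attribution (R3), Dmitri Kowalski is treated as also owning Callum Kowalski's interest in Granite Group plc, giving 35% + 23% = 58%.
Chain via Summit Energy Co. → Halcyon Trust (R1): 99% × 31% × 45% = 13.8105% of Silverbay Realty LP.
Chain via Granite Group plc → Orion Media Ltd (R1): 58% × 39% × 19% = 4.2978% of Silverbay Realty LP.
Aggregating (R2): 13.8105% + 4.2978% = 18.1083%.
18.1083% exceeds the 10% threshold, so Dmitri is a related party to Silverbay Realty LP.

Yes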